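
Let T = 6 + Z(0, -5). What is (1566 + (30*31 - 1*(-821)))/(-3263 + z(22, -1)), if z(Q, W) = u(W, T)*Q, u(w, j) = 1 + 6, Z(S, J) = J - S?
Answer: -3317/3109 ≈ -1.0669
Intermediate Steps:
T = 1 (T = 6 + (-5 - 1*0) = 6 + (-5 + 0) = 6 - 5 = 1)
u(w, j) = 7
z(Q, W) = 7*Q
(1566 + (30*31 - 1*(-821)))/(-3263 + z(22, -1)) = (1566 + (30*31 - 1*(-821)))/(-3263 + 7*22) = (1566 + (930 + 821))/(-3263 + 154) = (1566 + 1751)/(-3109) = 3317*(-1/3109) = -3317/3109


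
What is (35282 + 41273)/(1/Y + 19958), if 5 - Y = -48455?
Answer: 3709855300/967164681 ≈ 3.8358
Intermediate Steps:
Y = 48460 (Y = 5 - 1*(-48455) = 5 + 48455 = 48460)
(35282 + 41273)/(1/Y + 19958) = (35282 + 41273)/(1/48460 + 19958) = 76555/(1/48460 + 19958) = 76555/(967164681/48460) = 76555*(48460/967164681) = 3709855300/967164681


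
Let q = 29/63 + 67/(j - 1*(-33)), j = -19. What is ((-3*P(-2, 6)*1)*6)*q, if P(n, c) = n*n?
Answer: -2644/7 ≈ -377.71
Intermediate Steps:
P(n, c) = n²
q = 661/126 (q = 29/63 + 67/(-19 - 1*(-33)) = 29*(1/63) + 67/(-19 + 33) = 29/63 + 67/14 = 661/126 ≈ 5.2460)
((-3*P(-2, 6)*1)*6)*q = ((-3*(-2)²*1)*6)*(661/126) = ((-3*4*1)*6)*(661/126) = (-12*1*6)*(661/126) = -12*6*(661/126) = -72*661/126 = -2644/7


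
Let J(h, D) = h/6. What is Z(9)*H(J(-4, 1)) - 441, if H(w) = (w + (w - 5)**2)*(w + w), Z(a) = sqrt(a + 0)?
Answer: -5101/9 ≈ -566.78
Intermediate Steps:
Z(a) = sqrt(a)
J(h, D) = h/6 (J(h, D) = h*(1/6) = h/6)
H(w) = 2*w*(w + (-5 + w)**2) (H(w) = (w + (-5 + w)**2)*(2*w) = 2*w*(w + (-5 + w)**2))
Z(9)*H(J(-4, 1)) - 441 = sqrt(9)*(2*((1/6)*(-4))*((1/6)*(-4) + (-5 + (1/6)*(-4))**2)) - 441 = 3*(2*(-2/3)*(-2/3 + (-5 - 2/3)**2)) - 441 = 3*(2*(-2/3)*(-2/3 + (-17/3)**2)) - 441 = 3*(2*(-2/3)*(-2/3 + 289/9)) - 441 = 3*(2*(-2/3)*(283/9)) - 441 = 3*(-1132/27) - 441 = -1132/9 - 441 = -5101/9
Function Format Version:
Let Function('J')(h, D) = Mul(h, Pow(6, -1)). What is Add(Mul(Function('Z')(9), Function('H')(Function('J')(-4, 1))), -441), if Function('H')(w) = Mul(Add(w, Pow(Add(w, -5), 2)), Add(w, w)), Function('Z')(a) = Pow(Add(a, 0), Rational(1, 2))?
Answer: Rational(-5101, 9) ≈ -566.78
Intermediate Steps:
Function('Z')(a) = Pow(a, Rational(1, 2))
Function('J')(h, D) = Mul(Rational(1, 6), h) (Function('J')(h, D) = Mul(h, Rational(1, 6)) = Mul(Rational(1, 6), h))
Function('H')(w) = Mul(2, w, Add(w, Pow(Add(-5, w), 2))) (Function('H')(w) = Mul(Add(w, Pow(Add(-5, w), 2)), Mul(2, w)) = Mul(2, w, Add(w, Pow(Add(-5, w), 2))))
Add(Mul(Function('Z')(9), Function('H')(Function('J')(-4, 1))), -441) = Add(Mul(Pow(9, Rational(1, 2)), Mul(2, Mul(Rational(1, 6), -4), Add(Mul(Rational(1, 6), -4), Pow(Add(-5, Mul(Rational(1, 6), -4)), 2)))), -441) = Add(Mul(3, Mul(2, Rational(-2, 3), Add(Rational(-2, 3), Pow(Add(-5, Rational(-2, 3)), 2)))), -441) = Add(Mul(3, Mul(2, Rational(-2, 3), Add(Rational(-2, 3), Pow(Rational(-17, 3), 2)))), -441) = Add(Mul(3, Mul(2, Rational(-2, 3), Add(Rational(-2, 3), Rational(289, 9)))), -441) = Add(Mul(3, Mul(2, Rational(-2, 3), Rational(283, 9))), -441) = Add(Mul(3, Rational(-1132, 27)), -441) = Add(Rational(-1132, 9), -441) = Rational(-5101, 9)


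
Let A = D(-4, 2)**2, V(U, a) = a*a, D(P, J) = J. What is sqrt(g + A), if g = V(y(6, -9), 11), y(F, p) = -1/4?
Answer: 5*sqrt(5) ≈ 11.180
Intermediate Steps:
y(F, p) = -1/4 (y(F, p) = -1*1/4 = -1/4)
V(U, a) = a**2
A = 4 (A = 2**2 = 4)
g = 121 (g = 11**2 = 121)
sqrt(g + A) = sqrt(121 + 4) = sqrt(125) = 5*sqrt(5)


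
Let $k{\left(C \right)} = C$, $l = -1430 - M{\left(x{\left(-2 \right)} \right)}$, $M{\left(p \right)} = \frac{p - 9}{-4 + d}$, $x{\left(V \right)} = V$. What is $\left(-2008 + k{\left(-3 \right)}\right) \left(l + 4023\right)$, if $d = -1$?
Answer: $- \frac{26050494}{5} \approx -5.2101 \cdot 10^{6}$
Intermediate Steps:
$M{\left(p \right)} = \frac{9}{5} - \frac{p}{5}$ ($M{\left(p \right)} = \frac{p - 9}{-4 - 1} = \frac{-9 + p}{-5} = \left(-9 + p\right) \left(- \frac{1}{5}\right) = \frac{9}{5} - \frac{p}{5}$)
$l = - \frac{7161}{5}$ ($l = -1430 - \left(\frac{9}{5} - - \frac{2}{5}\right) = -1430 - \left(\frac{9}{5} + \frac{2}{5}\right) = -1430 - \frac{11}{5} = - \frac{7161}{5} \approx -1432.2$)
$\left(-2008 + k{\left(-3 \right)}\right) \left(l + 4023\right) = \left(-2008 - 3\right) \left(- \frac{7161}{5} + 4023\right) = \left(-2011\right) \frac{12954}{5} = - \frac{26050494}{5}$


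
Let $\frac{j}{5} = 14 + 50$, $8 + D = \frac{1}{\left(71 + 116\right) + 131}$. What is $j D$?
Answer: $- \frac{406880}{159} \approx -2559.0$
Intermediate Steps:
$D = - \frac{2543}{318}$ ($D = -8 + \frac{1}{\left(71 + 116\right) + 131} = -8 + \frac{1}{187 + 131} = -8 + \frac{1}{318} = - \frac{2543}{318} \approx -7.9969$)
$j = 320$ ($j = 5 \left(14 + 50\right) = 5 \cdot 64 = 320$)
$j D = 320 \left(- \frac{2543}{318}\right) = - \frac{406880}{159}$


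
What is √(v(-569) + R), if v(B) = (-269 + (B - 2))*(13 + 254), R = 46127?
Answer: I*√178153 ≈ 422.08*I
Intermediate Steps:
v(B) = -72357 + 267*B (v(B) = (-269 + (-2 + B))*267 = (-271 + B)*267 = -72357 + 267*B)
√(v(-569) + R) = √((-72357 + 267*(-569)) + 46127) = √((-72357 - 151923) + 46127) = √(-224280 + 46127) = √(-178153) = I*√178153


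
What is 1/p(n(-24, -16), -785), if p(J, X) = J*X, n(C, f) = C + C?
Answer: 1/37680 ≈ 2.6539e-5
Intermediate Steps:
n(C, f) = 2*C
1/p(n(-24, -16), -785) = 1/((2*(-24))*(-785)) = 1/(-48*(-785)) = 1/37680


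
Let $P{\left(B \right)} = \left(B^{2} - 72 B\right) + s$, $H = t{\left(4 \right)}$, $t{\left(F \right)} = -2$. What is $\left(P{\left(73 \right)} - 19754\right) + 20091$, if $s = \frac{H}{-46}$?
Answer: $\frac{9431}{23} \approx 410.04$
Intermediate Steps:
$H = -2$
$s = \frac{1}{23}$ ($s = - \frac{2}{-46} = \left(-2\right) \left(- \frac{1}{46}\right) = \frac{1}{23} \approx 0.043478$)
$P{\left(B \right)} = \frac{1}{23} + B^{2} - 72 B$ ($P{\left(B \right)} = \left(B^{2} - 72 B\right) + \frac{1}{23} = \frac{1}{23} + B^{2} - 72 B$)
$\left(P{\left(73 \right)} - 19754\right) + 20091 = \left(\left(\frac{1}{23} + 73^{2} - 5256\right) - 19754\right) + 20091 = \left(\left(\frac{1}{23} + 5329 - 5256\right) - 19754\right) + 20091 = \left(\frac{1680}{23} - 19754\right) + 20091 = - \frac{452662}{23} + 20091 = \frac{9431}{23}$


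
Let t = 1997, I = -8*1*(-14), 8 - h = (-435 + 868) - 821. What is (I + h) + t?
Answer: 2505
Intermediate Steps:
h = 396 (h = 8 - ((-435 + 868) - 821) = 8 - (433 - 821) = 8 - 1*(-388) = 8 + 388 = 396)
I = 112 (I = -8*(-14) = 112)
(I + h) + t = (112 + 396) + 1997 = 508 + 1997 = 2505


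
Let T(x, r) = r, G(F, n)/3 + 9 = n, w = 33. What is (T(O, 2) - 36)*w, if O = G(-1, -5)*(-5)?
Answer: -1122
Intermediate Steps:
G(F, n) = -27 + 3*n
O = 210 (O = (-27 + 3*(-5))*(-5) = (-27 - 15)*(-5) = -42*(-5) = 210)
(T(O, 2) - 36)*w = (2 - 36)*33 = -34*33 = -1122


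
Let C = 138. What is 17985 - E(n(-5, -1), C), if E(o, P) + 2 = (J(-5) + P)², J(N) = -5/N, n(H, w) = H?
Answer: -1334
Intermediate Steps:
E(o, P) = -2 + (1 + P)² (E(o, P) = -2 + (-5/(-5) + P)² = -2 + (-5*(-⅕) + P)² = -2 + (1 + P)²)
17985 - E(n(-5, -1), C) = 17985 - (-2 + (1 + 138)²) = 17985 - (-2 + 139²) = 17985 - (-2 + 19321) = 17985 - 1*19319 = 17985 - 19319 = -1334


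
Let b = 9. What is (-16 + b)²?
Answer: 49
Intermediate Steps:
(-16 + b)² = (-16 + 9)² = (-7)² = 49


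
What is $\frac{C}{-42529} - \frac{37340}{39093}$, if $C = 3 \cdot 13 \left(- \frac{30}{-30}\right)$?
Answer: $- \frac{1589557487}{1662586197} \approx -0.95608$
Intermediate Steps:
$C = 39$ ($C = 39 \left(\left(-30\right) \left(- \frac{1}{30}\right)\right) = 39 \cdot 1 = 39$)
$\frac{C}{-42529} - \frac{37340}{39093} = \frac{39}{-42529} - \frac{37340}{39093} = 39 \left(- \frac{1}{42529}\right) - \frac{37340}{39093} = - \frac{39}{42529} - \frac{37340}{39093} = - \frac{1589557487}{1662586197}$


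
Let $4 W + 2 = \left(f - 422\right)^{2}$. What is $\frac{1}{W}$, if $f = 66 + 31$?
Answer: $\frac{4}{105623} \approx 3.7871 \cdot 10^{-5}$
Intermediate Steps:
$f = 97$
$W = \frac{105623}{4}$ ($W = - \frac{1}{2} + \frac{\left(97 - 422\right)^{2}}{4} = - \frac{1}{2} + \frac{\left(-325\right)^{2}}{4} = - \frac{1}{2} + \frac{1}{4} \cdot 105625 = - \frac{1}{2} + \frac{105625}{4} = \frac{105623}{4} \approx 26406.0$)
$\frac{1}{W} = \frac{1}{\frac{105623}{4}} = \frac{4}{105623}$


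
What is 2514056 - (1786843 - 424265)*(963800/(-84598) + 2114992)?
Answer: -121898253574642480/42299 ≈ -2.8818e+12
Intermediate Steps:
2514056 - (1786843 - 424265)*(963800/(-84598) + 2114992) = 2514056 - 1362578*(963800*(-1/84598) + 2114992) = 2514056 - 1362578*(-481900/42299 + 2114992) = 2514056 - 1362578*89461564708/42299 = 2514056 - 1*121898359916697224/42299 = 2514056 - 121898359916697224/42299 = -121898253574642480/42299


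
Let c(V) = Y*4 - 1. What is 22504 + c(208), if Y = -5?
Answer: 22483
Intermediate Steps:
c(V) = -21 (c(V) = -5*4 - 1 = -20 - 1 = -21)
22504 + c(208) = 22504 - 21 = 22483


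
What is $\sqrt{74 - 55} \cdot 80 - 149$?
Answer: $-149 + 80 \sqrt{19} \approx 199.71$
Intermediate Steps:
$\sqrt{74 - 55} \cdot 80 - 149 = \sqrt{19} \cdot 80 - 149 = 80 \sqrt{19} - 149 = -149 + 80 \sqrt{19}$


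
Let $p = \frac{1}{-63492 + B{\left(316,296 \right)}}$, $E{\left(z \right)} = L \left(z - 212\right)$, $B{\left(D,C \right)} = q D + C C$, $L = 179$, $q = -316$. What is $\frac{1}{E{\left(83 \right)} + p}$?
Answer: $- \frac{75732}{1748727613} \approx -4.3307 \cdot 10^{-5}$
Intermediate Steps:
$B{\left(D,C \right)} = C^{2} - 316 D$ ($B{\left(D,C \right)} = - 316 D + C C = - 316 D + C^{2} = C^{2} - 316 D$)
$E{\left(z \right)} = -37948 + 179 z$ ($E{\left(z \right)} = 179 \left(z - 212\right) = 179 \left(-212 + z\right) = -37948 + 179 z$)
$p = - \frac{1}{75732}$ ($p = \frac{1}{-63492 + \left(296^{2} - 99856\right)} = \frac{1}{-63492 + \left(87616 - 99856\right)} = \frac{1}{-63492 - 12240} = \frac{1}{-75732} = - \frac{1}{75732} \approx -1.3204 \cdot 10^{-5}$)
$\frac{1}{E{\left(83 \right)} + p} = \frac{1}{\left(-37948 + 179 \cdot 83\right) - \frac{1}{75732}} = \frac{1}{\left(-37948 + 14857\right) - \frac{1}{75732}} = \frac{1}{-23091 - \frac{1}{75732}} = \frac{1}{- \frac{1748727613}{75732}} = - \frac{75732}{1748727613}$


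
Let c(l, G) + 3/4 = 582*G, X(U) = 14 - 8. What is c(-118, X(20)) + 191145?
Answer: 778545/4 ≈ 1.9464e+5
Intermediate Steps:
X(U) = 6
c(l, G) = -¾ + 582*G
c(-118, X(20)) + 191145 = (-¾ + 582*6) + 191145 = (-¾ + 3492) + 191145 = 13965/4 + 191145 = 778545/4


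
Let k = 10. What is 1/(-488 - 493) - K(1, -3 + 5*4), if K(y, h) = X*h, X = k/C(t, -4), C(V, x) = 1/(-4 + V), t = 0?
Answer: 667079/981 ≈ 680.00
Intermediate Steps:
X = -40 (X = 10/(1/(-4 + 0)) = 10/(1/(-4)) = 10/(-¼) = 10*(-4) = -40)
K(y, h) = -40*h
1/(-488 - 493) - K(1, -3 + 5*4) = 1/(-488 - 493) - (-40)*(-3 + 5*4) = 1/(-981) - (-40)*(-3 + 20) = -1/981 - (-40)*17 = -1/981 - 1*(-680) = -1/981 + 680 = 667079/981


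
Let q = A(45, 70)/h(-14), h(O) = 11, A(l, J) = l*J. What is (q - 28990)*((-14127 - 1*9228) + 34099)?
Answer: -3392310560/11 ≈ -3.0839e+8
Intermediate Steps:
A(l, J) = J*l
q = 3150/11 (q = (70*45)/11 = 3150*(1/11) = 3150/11 ≈ 286.36)
(q - 28990)*((-14127 - 1*9228) + 34099) = (3150/11 - 28990)*((-14127 - 1*9228) + 34099) = -315740*((-14127 - 9228) + 34099)/11 = -315740*(-23355 + 34099)/11 = -315740/11*10744 = -3392310560/11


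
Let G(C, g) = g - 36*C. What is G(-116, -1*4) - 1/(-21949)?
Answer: 91571229/21949 ≈ 4172.0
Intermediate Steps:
G(-116, -1*4) - 1/(-21949) = (-1*4 - 36*(-116)) - 1/(-21949) = (-4 + 4176) - 1*(-1/21949) = 4172 + 1/21949 = 91571229/21949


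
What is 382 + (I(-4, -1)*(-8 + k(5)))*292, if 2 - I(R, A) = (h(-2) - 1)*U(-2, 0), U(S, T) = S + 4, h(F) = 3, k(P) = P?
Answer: 2134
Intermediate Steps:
U(S, T) = 4 + S
I(R, A) = -2 (I(R, A) = 2 - (3 - 1)*(4 - 2) = 2 - 2*2 = 2 - 1*4 = 2 - 4 = -2)
382 + (I(-4, -1)*(-8 + k(5)))*292 = 382 - 2*(-8 + 5)*292 = 382 - 2*(-3)*292 = 382 + 6*292 = 382 + 1752 = 2134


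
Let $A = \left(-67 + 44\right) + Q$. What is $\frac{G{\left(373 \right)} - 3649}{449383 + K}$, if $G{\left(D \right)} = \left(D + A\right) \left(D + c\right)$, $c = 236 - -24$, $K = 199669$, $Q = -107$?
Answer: $\frac{75085}{324526} \approx 0.23137$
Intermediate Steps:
$c = 260$ ($c = 236 + 24 = 260$)
$A = -130$ ($A = \left(-67 + 44\right) - 107 = -23 - 107 = -130$)
$G{\left(D \right)} = \left(-130 + D\right) \left(260 + D\right)$ ($G{\left(D \right)} = \left(D - 130\right) \left(D + 260\right) = \left(-130 + D\right) \left(260 + D\right)$)
$\frac{G{\left(373 \right)} - 3649}{449383 + K} = \frac{\left(-33800 + 373^{2} + 130 \cdot 373\right) - 3649}{449383 + 199669} = \frac{\left(-33800 + 139129 + 48490\right) - 3649}{649052} = \left(153819 - 3649\right) \frac{1}{649052} = 150170 \cdot \frac{1}{649052} = \frac{75085}{324526}$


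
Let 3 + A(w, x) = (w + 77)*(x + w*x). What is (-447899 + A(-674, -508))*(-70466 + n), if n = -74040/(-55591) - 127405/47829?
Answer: 38325579078367819237850/2658861939 ≈ 1.4414e+13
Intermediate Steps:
n = -3541312195/2658861939 (n = -74040*(-1/55591) - 127405*1/47829 = 74040/55591 - 127405/47829 = -3541312195/2658861939 ≈ -1.3319)
A(w, x) = -3 + (77 + w)*(x + w*x) (A(w, x) = -3 + (w + 77)*(x + w*x) = -3 + (77 + w)*(x + w*x))
(-447899 + A(-674, -508))*(-70466 + n) = (-447899 + (-3 + 77*(-508) - 508*(-674)**2 + 78*(-674)*(-508)))*(-70466 - 3541312195/2658861939) = (-447899 + (-3 - 39116 - 508*454276 + 26706576))*(-187362906705769/2658861939) = (-447899 + (-3 - 39116 - 230772208 + 26706576))*(-187362906705769/2658861939) = (-447899 - 204104751)*(-187362906705769/2658861939) = -204552650*(-187362906705769/2658861939) = 38325579078367819237850/2658861939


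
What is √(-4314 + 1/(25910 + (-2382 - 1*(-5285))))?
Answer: I*√3581435183453/28813 ≈ 65.681*I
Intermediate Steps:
√(-4314 + 1/(25910 + (-2382 - 1*(-5285)))) = √(-4314 + 1/(25910 + (-2382 + 5285))) = √(-4314 + 1/(25910 + 2903)) = √(-4314 + 1/28813) = √(-124299281/28813) = I*√3581435183453/28813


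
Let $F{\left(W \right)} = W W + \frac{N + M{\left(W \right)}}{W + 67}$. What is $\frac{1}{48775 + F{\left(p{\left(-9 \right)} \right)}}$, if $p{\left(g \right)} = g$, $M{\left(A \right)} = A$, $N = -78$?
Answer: $\frac{2}{97709} \approx 2.0469 \cdot 10^{-5}$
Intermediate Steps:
$F{\left(W \right)} = W^{2} + \frac{-78 + W}{67 + W}$ ($F{\left(W \right)} = W W + \frac{-78 + W}{W + 67} = W^{2} + \frac{-78 + W}{67 + W}$)
$\frac{1}{48775 + F{\left(p{\left(-9 \right)} \right)}} = \frac{1}{48775 + \frac{-78 - 9 + \left(-9\right)^{3} + 67 \left(-9\right)^{2}}{67 - 9}} = \frac{1}{48775 + \frac{-78 - 9 - 729 + 67 \cdot 81}{58}} = \frac{1}{48775 + \frac{-78 - 9 - 729 + 5427}{58}} = \frac{1}{48775 + \frac{1}{58} \cdot 4611} = \frac{1}{48775 + \frac{159}{2}} = \frac{1}{\frac{97709}{2}} = \frac{2}{97709}$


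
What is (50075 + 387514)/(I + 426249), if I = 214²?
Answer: 437589/472045 ≈ 0.92701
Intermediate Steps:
I = 45796
(50075 + 387514)/(I + 426249) = (50075 + 387514)/(45796 + 426249) = 437589/472045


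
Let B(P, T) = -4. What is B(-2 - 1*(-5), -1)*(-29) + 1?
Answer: 117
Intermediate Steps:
B(-2 - 1*(-5), -1)*(-29) + 1 = -4*(-29) + 1 = 116 + 1 = 117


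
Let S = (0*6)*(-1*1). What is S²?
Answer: 0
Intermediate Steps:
S = 0 (S = 0*(-1) = 0)
S² = 0² = 0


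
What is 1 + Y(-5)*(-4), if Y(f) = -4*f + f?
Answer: -59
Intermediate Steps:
Y(f) = -3*f
1 + Y(-5)*(-4) = 1 - 3*(-5)*(-4) = 1 + 15*(-4) = 1 - 60 = -59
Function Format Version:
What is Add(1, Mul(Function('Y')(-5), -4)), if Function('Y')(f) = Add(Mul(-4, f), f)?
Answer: -59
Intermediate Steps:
Function('Y')(f) = Mul(-3, f)
Add(1, Mul(Function('Y')(-5), -4)) = Add(1, Mul(Mul(-3, -5), -4)) = Add(1, Mul(15, -4)) = Add(1, -60) = -59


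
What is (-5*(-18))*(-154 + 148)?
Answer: -540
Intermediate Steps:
(-5*(-18))*(-154 + 148) = 90*(-6) = -540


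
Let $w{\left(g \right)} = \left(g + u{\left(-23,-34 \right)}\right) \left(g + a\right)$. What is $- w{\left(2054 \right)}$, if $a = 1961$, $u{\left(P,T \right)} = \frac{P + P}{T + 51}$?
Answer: $- \frac{140011080}{17} \approx -8.2359 \cdot 10^{6}$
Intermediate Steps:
$u{\left(P,T \right)} = \frac{2 P}{51 + T}$
$w{\left(g \right)} = \left(1961 + g\right) \left(- \frac{46}{17} + g\right)$ ($w{\left(g \right)} = \left(g + 2 \left(-23\right) \frac{1}{51 - 34}\right) \left(g + 1961\right) = \left(g + 2 \left(-23\right) \frac{1}{17}\right) \left(1961 + g\right) = \left(g - \frac{46}{17}\right) \left(1961 + g\right) = \left(- \frac{46}{17} + g\right) \left(1961 + g\right) = \left(1961 + g\right) \left(- \frac{46}{17} + g\right)$)
$- w{\left(2054 \right)} = - (- \frac{90206}{17} + 2054^{2} + \frac{33291}{17} \cdot 2054) = - (- \frac{90206}{17} + 4218916 + \frac{68379714}{17}) = \left(-1\right) \frac{140011080}{17} = - \frac{140011080}{17}$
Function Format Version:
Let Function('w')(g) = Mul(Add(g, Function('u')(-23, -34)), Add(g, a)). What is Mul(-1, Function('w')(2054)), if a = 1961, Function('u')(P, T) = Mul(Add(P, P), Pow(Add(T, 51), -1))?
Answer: Rational(-140011080, 17) ≈ -8.2359e+6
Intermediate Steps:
Function('u')(P, T) = Mul(2, P, Pow(Add(51, T), -1)) (Function('u')(P, T) = Mul(Mul(2, P), Pow(Add(51, T), -1)) = Mul(2, P, Pow(Add(51, T), -1)))
Function('w')(g) = Mul(Add(1961, g), Add(Rational(-46, 17), g)) (Function('w')(g) = Mul(Add(g, Mul(2, -23, Pow(Add(51, -34), -1))), Add(g, 1961)) = Mul(Add(g, Mul(2, -23, Pow(17, -1))), Add(1961, g)) = Mul(Add(g, Mul(2, -23, Rational(1, 17))), Add(1961, g)) = Mul(Add(g, Rational(-46, 17)), Add(1961, g)) = Mul(Add(Rational(-46, 17), g), Add(1961, g)) = Mul(Add(1961, g), Add(Rational(-46, 17), g)))
Mul(-1, Function('w')(2054)) = Mul(-1, Add(Rational(-90206, 17), Pow(2054, 2), Mul(Rational(33291, 17), 2054))) = Mul(-1, Add(Rational(-90206, 17), 4218916, Rational(68379714, 17))) = Mul(-1, Rational(140011080, 17)) = Rational(-140011080, 17)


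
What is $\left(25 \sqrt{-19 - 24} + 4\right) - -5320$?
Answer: $5324 + 25 i \sqrt{43} \approx 5324.0 + 163.94 i$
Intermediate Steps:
$\left(25 \sqrt{-19 - 24} + 4\right) - -5320 = \left(25 \sqrt{-43} + 4\right) + 5320 = \left(25 i \sqrt{43} + 4\right) + 5320 = \left(4 + 25 i \sqrt{43}\right) + 5320 = 5324 + 25 i \sqrt{43}$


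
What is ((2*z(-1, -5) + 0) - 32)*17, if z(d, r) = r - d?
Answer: -680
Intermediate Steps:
((2*z(-1, -5) + 0) - 32)*17 = ((2*(-5 - 1*(-1)) + 0) - 32)*17 = ((2*(-5 + 1) + 0) - 32)*17 = ((2*(-4) + 0) - 32)*17 = ((-8 + 0) - 32)*17 = (-8 - 32)*17 = -40*17 = -680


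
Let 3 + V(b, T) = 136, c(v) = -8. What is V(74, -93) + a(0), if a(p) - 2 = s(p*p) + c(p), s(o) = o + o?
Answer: 127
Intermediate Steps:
s(o) = 2*o
V(b, T) = 133 (V(b, T) = -3 + 136 = 133)
a(p) = -6 + 2*p² (a(p) = 2 + (2*(p*p) - 8) = 2 + (2*p² - 8) = 2 + (-8 + 2*p²) = -6 + 2*p²)
V(74, -93) + a(0) = 133 + (-6 + 2*0²) = 133 + (-6 + 2*0) = 133 + (-6 + 0) = 133 - 6 = 127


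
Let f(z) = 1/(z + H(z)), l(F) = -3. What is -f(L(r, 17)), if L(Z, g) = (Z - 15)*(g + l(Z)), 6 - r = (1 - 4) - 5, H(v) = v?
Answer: 1/28 ≈ 0.035714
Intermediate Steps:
r = 14 (r = 6 - ((1 - 4) - 5) = 6 - (-3 - 5) = 6 - 1*(-8) = 6 + 8 = 14)
L(Z, g) = (-15 + Z)*(-3 + g) (L(Z, g) = (Z - 15)*(g - 3) = (-15 + Z)*(-3 + g))
f(z) = 1/(2*z) (f(z) = 1/(z + z) = 1/(2*z))
-f(L(r, 17)) = -1/(2*(45 - 15*17 - 3*14 + 14*17)) = -1/(2*(45 - 255 - 42 + 238)) = -1/(2*(-14)) = -(-1)/(2*14) = -1*(-1/28) = 1/28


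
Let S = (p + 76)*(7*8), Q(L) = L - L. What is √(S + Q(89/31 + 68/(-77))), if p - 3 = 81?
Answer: 16*√35 ≈ 94.657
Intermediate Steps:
p = 84 (p = 3 + 81 = 84)
Q(L) = 0
S = 8960 (S = (84 + 76)*(7*8) = 160*56 = 8960)
√(S + Q(89/31 + 68/(-77))) = √(8960 + 0) = √8960 = 16*√35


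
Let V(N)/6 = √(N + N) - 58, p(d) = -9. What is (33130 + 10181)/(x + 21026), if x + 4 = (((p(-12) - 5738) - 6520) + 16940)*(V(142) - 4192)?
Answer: -458975285889/224489622910154 - 607176909*√71/112244811455077 ≈ -0.0020901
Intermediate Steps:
V(N) = -348 + 6*√2*√N (V(N) = 6*(√(N + N) - 58) = 6*(√(2*N) - 58) = 6*(√2*√N - 58) = 6*(-58 + √2*√N) = -348 + 6*√2*√N)
x = -21215424 + 56076*√71 (x = -4 + (((-9 - 5738) - 6520) + 16940)*((-348 + 6*√2*√142) - 4192) = -4 + ((-5747 - 6520) + 16940)*((-348 + 12*√71) - 4192) = -4 + (-12267 + 16940)*(-4540 + 12*√71) = -4 + 4673*(-4540 + 12*√71) = -4 + (-21215420 + 56076*√71) = -21215424 + 56076*√71 ≈ -2.0743e+7)
(33130 + 10181)/(x + 21026) = (33130 + 10181)/((-21215424 + 56076*√71) + 21026) = 43311/(-21194398 + 56076*√71)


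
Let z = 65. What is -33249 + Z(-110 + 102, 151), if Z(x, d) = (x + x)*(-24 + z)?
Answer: -33905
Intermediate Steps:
Z(x, d) = 82*x (Z(x, d) = (x + x)*(-24 + 65) = (2*x)*41 = 82*x)
-33249 + Z(-110 + 102, 151) = -33249 + 82*(-110 + 102) = -33249 + 82*(-8) = -33249 - 656 = -33905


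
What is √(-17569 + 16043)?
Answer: I*√1526 ≈ 39.064*I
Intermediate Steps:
√(-17569 + 16043) = √(-1526) = I*√1526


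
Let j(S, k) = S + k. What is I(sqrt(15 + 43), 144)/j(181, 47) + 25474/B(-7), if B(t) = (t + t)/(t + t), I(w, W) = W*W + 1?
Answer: 5828809/228 ≈ 25565.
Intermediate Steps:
I(w, W) = 1 + W**2 (I(w, W) = W**2 + 1 = 1 + W**2)
B(t) = 1 (B(t) = (2*t)/((2*t)) = (2*t)*(1/(2*t)) = 1)
I(sqrt(15 + 43), 144)/j(181, 47) + 25474/B(-7) = (1 + 144**2)/(181 + 47) + 25474/1 = (1 + 20736)/228 + 25474*1 = 20737*(1/228) + 25474 = 20737/228 + 25474 = 5828809/228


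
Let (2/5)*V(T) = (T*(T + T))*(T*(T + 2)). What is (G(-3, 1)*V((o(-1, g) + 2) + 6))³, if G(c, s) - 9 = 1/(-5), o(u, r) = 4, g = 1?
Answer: 1206072321761083392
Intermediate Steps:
G(c, s) = 44/5 (G(c, s) = 9 + 1/(-5) = 9 - ⅕ = 44/5)
V(T) = 5*T³*(2 + T) (V(T) = 5*((T*(T + T))*(T*(T + 2)))/2 = 5*((T*(2*T))*(T*(2 + T)))/2 = 5*((2*T²)*(T*(2 + T)))/2 = 5*(2*T³*(2 + T))/2 = 5*T³*(2 + T))
(G(-3, 1)*V((o(-1, g) + 2) + 6))³ = (44*(5*((4 + 2) + 6)³*(2 + ((4 + 2) + 6)))/5)³ = (44*(5*(6 + 6)³*(2 + (6 + 6)))/5)³ = (44*(5*12³*(2 + 12))/5)³ = (44*(5*1728*14)/5)³ = ((44/5)*120960)³ = 1064448³ = 1206072321761083392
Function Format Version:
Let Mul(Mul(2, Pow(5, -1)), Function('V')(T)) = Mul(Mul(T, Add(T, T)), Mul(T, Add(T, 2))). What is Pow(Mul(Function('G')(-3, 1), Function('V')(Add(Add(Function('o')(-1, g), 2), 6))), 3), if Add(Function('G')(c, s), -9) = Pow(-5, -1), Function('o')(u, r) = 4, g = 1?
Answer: 1206072321761083392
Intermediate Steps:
Function('G')(c, s) = Rational(44, 5) (Function('G')(c, s) = Add(9, Pow(-5, -1)) = Add(9, Rational(-1, 5)) = Rational(44, 5))
Function('V')(T) = Mul(5, Pow(T, 3), Add(2, T)) (Function('V')(T) = Mul(Rational(5, 2), Mul(Mul(T, Add(T, T)), Mul(T, Add(T, 2)))) = Mul(Rational(5, 2), Mul(Mul(T, Mul(2, T)), Mul(T, Add(2, T)))) = Mul(Rational(5, 2), Mul(Mul(2, Pow(T, 2)), Mul(T, Add(2, T)))) = Mul(Rational(5, 2), Mul(2, Pow(T, 3), Add(2, T))) = Mul(5, Pow(T, 3), Add(2, T)))
Pow(Mul(Function('G')(-3, 1), Function('V')(Add(Add(Function('o')(-1, g), 2), 6))), 3) = Pow(Mul(Rational(44, 5), Mul(5, Pow(Add(Add(4, 2), 6), 3), Add(2, Add(Add(4, 2), 6)))), 3) = Pow(Mul(Rational(44, 5), Mul(5, Pow(Add(6, 6), 3), Add(2, Add(6, 6)))), 3) = Pow(Mul(Rational(44, 5), Mul(5, Pow(12, 3), Add(2, 12))), 3) = Pow(Mul(Rational(44, 5), Mul(5, 1728, 14)), 3) = Pow(Mul(Rational(44, 5), 120960), 3) = Pow(1064448, 3) = 1206072321761083392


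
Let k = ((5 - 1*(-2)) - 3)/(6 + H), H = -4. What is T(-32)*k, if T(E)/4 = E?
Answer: -256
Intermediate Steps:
T(E) = 4*E
k = 2 (k = ((5 - 1*(-2)) - 3)/(6 - 4) = ((5 + 2) - 3)/2 = (7 - 3)*(½) = 4*(½) = 2)
T(-32)*k = (4*(-32))*2 = -128*2 = -256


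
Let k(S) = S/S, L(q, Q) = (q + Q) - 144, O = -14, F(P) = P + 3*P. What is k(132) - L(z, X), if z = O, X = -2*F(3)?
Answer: 183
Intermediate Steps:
F(P) = 4*P
X = -24 (X = -8*3 = -2*12 = -24)
z = -14
L(q, Q) = -144 + Q + q (L(q, Q) = (Q + q) - 144 = -144 + Q + q)
k(S) = 1
k(132) - L(z, X) = 1 - (-144 - 24 - 14) = 1 - 1*(-182) = 1 + 182 = 183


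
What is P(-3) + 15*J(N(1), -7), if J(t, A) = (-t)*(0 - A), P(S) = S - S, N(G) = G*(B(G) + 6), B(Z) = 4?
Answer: -1050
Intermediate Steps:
N(G) = 10*G (N(G) = G*(4 + 6) = G*10 = 10*G)
P(S) = 0
J(t, A) = A*t (J(t, A) = (-t)*(-A) = A*t)
P(-3) + 15*J(N(1), -7) = 0 + 15*(-70) = 0 - 1050 = -1050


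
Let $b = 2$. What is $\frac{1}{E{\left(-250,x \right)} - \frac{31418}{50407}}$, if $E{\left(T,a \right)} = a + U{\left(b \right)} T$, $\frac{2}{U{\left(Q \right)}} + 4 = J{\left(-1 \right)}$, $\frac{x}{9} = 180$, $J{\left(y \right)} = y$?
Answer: $\frac{50407}{86668622} \approx 0.00058161$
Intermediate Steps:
$x = 1620$ ($x = 9 \cdot 180 = 1620$)
$U{\left(Q \right)} = - \frac{2}{5}$ ($U{\left(Q \right)} = \frac{2}{-4 - 1} = \frac{2}{-5} = 2 \left(- \frac{1}{5}\right) = - \frac{2}{5}$)
$E{\left(T,a \right)} = a - \frac{2 T}{5}$
$\frac{1}{E{\left(-250,x \right)} - \frac{31418}{50407}} = \frac{1}{\left(1620 - -100\right) - \frac{31418}{50407}} = \frac{1}{\left(1620 + 100\right) - \frac{31418}{50407}} = \frac{1}{1720 - \frac{31418}{50407}} = \frac{1}{\frac{86668622}{50407}} = \frac{50407}{86668622}$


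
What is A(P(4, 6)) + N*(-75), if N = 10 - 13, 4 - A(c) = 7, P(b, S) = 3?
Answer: 222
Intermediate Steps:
A(c) = -3 (A(c) = 4 - 1*7 = 4 - 7 = -3)
N = -3
A(P(4, 6)) + N*(-75) = -3 - 3*(-75) = -3 + 225 = 222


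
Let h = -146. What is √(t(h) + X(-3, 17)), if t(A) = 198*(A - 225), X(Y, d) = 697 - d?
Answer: I*√72778 ≈ 269.77*I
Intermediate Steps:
t(A) = -44550 + 198*A (t(A) = 198*(-225 + A) = -44550 + 198*A)
√(t(h) + X(-3, 17)) = √((-44550 + 198*(-146)) + (697 - 1*17)) = √((-44550 - 28908) + (697 - 17)) = √(-73458 + 680) = √(-72778) = I*√72778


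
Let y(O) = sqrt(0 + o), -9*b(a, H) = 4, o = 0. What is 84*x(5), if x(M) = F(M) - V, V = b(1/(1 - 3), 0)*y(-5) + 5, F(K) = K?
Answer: 0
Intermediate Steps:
b(a, H) = -4/9 (b(a, H) = -1/9*4 = -4/9)
y(O) = 0 (y(O) = sqrt(0 + 0) = sqrt(0) = 0)
V = 5 (V = -4/9*0 + 5 = 0 + 5 = 5)
x(M) = -5 + M (x(M) = M - 1*5 = M - 5 = -5 + M)
84*x(5) = 84*(-5 + 5) = 84*0 = 0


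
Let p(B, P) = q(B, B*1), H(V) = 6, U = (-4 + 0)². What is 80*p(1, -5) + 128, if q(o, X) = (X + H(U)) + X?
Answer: 768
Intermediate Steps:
U = 16 (U = (-4)² = 16)
q(o, X) = 6 + 2*X (q(o, X) = (X + 6) + X = (6 + X) + X = 6 + 2*X)
p(B, P) = 6 + 2*B (p(B, P) = 6 + 2*(B*1) = 6 + 2*B)
80*p(1, -5) + 128 = 80*(6 + 2*1) + 128 = 80*(6 + 2) + 128 = 80*8 + 128 = 640 + 128 = 768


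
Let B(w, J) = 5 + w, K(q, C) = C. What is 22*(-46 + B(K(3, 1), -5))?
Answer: -880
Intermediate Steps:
22*(-46 + B(K(3, 1), -5)) = 22*(-46 + (5 + 1)) = 22*(-46 + 6) = 22*(-40) = -880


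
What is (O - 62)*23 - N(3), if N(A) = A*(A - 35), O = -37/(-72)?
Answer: -94909/72 ≈ -1318.2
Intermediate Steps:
O = 37/72 (O = -37*(-1/72) = 37/72 ≈ 0.51389)
N(A) = A*(-35 + A)
(O - 62)*23 - N(3) = (37/72 - 62)*23 - 3*(-35 + 3) = -4427/72*23 - 3*(-32) = -101821/72 - 1*(-96) = -101821/72 + 96 = -94909/72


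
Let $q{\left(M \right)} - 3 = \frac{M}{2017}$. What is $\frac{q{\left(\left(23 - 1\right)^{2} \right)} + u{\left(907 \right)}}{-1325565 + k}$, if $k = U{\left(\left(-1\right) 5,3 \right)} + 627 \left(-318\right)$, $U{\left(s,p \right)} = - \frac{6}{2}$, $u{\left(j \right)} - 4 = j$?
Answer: $- \frac{307337}{512638703} \approx -0.00059952$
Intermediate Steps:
$u{\left(j \right)} = 4 + j$
$U{\left(s,p \right)} = -3$ ($U{\left(s,p \right)} = \left(-6\right) \frac{1}{2} = -3$)
$q{\left(M \right)} = 3 + \frac{M}{2017}$
$k = -199389$ ($k = -3 + 627 \left(-318\right) = -3 - 199386 = -199389$)
$\frac{q{\left(\left(23 - 1\right)^{2} \right)} + u{\left(907 \right)}}{-1325565 + k} = \frac{\left(3 + \frac{\left(23 - 1\right)^{2}}{2017}\right) + \left(4 + 907\right)}{-1325565 - 199389} = \frac{\left(3 + \frac{22^{2}}{2017}\right) + 911}{-1524954} = \left(\left(3 + \frac{1}{2017} \cdot 484\right) + 911\right) \left(- \frac{1}{1524954}\right) = \left(\left(3 + \frac{484}{2017}\right) + 911\right) \left(- \frac{1}{1524954}\right) = \left(\frac{6535}{2017} + 911\right) \left(- \frac{1}{1524954}\right) = \frac{1844022}{2017} \left(- \frac{1}{1524954}\right) = - \frac{307337}{512638703}$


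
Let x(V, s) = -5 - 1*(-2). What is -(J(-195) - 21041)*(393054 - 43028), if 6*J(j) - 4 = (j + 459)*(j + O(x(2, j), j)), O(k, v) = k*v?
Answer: 4074652666/3 ≈ 1.3582e+9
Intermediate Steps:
x(V, s) = -3 (x(V, s) = -5 + 2 = -3)
J(j) = 2/3 - j*(459 + j)/3 (J(j) = 2/3 + ((j + 459)*(j - 3*j))/6 = 2/3 + ((459 + j)*(-2*j))/6 = 2/3 + (-2*j*(459 + j))/6 = 2/3 - j*(459 + j)/3)
-(J(-195) - 21041)*(393054 - 43028) = -((2/3 - 153*(-195) - 1/3*(-195)**2) - 21041)*(393054 - 43028) = -((2/3 + 29835 - 1/3*38025) - 21041)*350026 = -((2/3 + 29835 - 12675) - 21041)*350026 = -(51482/3 - 21041)*350026 = -(-11641)*350026/3 = -1*(-4074652666/3) = 4074652666/3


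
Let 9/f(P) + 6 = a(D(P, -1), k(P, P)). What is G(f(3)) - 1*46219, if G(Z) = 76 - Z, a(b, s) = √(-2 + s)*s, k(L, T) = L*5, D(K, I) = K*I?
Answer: -4937303/107 - 5*√13/107 ≈ -46143.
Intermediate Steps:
D(K, I) = I*K
k(L, T) = 5*L
a(b, s) = s*√(-2 + s)
f(P) = 9/(-6 + 5*P*√(-2 + 5*P)) (f(P) = 9/(-6 + (5*P)*√(-2 + 5*P)) = 9/(-6 + 5*P*√(-2 + 5*P)))
G(f(3)) - 1*46219 = (76 - 9/(-6 + 5*3*√(-2 + 5*3))) - 1*46219 = (76 - 9/(-6 + 5*3*√(-2 + 15))) - 46219 = (76 - 9/(-6 + 5*3*√13)) - 46219 = (76 - 9/(-6 + 15*√13)) - 46219 = -46143 - 9/(-6 + 15*√13)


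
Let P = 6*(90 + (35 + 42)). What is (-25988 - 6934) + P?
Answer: -31920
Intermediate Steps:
P = 1002 (P = 6*(90 + 77) = 6*167 = 1002)
(-25988 - 6934) + P = (-25988 - 6934) + 1002 = -32922 + 1002 = -31920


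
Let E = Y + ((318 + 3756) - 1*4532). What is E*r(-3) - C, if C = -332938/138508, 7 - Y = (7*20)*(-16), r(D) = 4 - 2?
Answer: 247957281/69254 ≈ 3580.4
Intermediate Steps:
r(D) = 2
Y = 2247 (Y = 7 - 7*20*(-16) = 7 - 140*(-16) = 7 - 1*(-2240) = 7 + 2240 = 2247)
C = -166469/69254 (C = -332938*1/138508 = -166469/69254 ≈ -2.4037)
E = 1789 (E = 2247 + ((318 + 3756) - 1*4532) = 2247 + (4074 - 4532) = 2247 - 458 = 1789)
E*r(-3) - C = 1789*2 - 1*(-166469/69254) = 3578 + 166469/69254 = 247957281/69254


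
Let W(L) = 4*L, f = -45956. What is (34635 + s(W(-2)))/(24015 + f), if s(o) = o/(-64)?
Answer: -277081/175528 ≈ -1.5786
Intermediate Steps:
s(o) = -o/64 (s(o) = o*(-1/64) = -o/64)
(34635 + s(W(-2)))/(24015 + f) = (34635 - (-2)/16)/(24015 - 45956) = (34635 - 1/64*(-8))/(-21941) = (34635 + ⅛)*(-1/21941) = (277081/8)*(-1/21941) = -277081/175528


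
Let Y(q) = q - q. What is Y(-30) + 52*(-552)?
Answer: -28704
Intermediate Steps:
Y(q) = 0
Y(-30) + 52*(-552) = 0 + 52*(-552) = 0 - 28704 = -28704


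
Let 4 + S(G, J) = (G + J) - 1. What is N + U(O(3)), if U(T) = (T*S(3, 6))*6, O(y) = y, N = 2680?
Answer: 2752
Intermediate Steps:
S(G, J) = -5 + G + J (S(G, J) = -4 + ((G + J) - 1) = -4 + (-1 + G + J) = -5 + G + J)
U(T) = 24*T (U(T) = (T*(-5 + 3 + 6))*6 = (T*4)*6 = (4*T)*6 = 24*T)
N + U(O(3)) = 2680 + 24*3 = 2680 + 72 = 2752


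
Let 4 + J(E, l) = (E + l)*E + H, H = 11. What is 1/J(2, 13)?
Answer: 1/37 ≈ 0.027027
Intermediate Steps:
J(E, l) = 7 + E*(E + l) (J(E, l) = -4 + ((E + l)*E + 11) = -4 + (E*(E + l) + 11) = -4 + (11 + E*(E + l)) = 7 + E*(E + l))
1/J(2, 13) = 1/(7 + 2² + 2*13) = 1/(7 + 4 + 26) = 1/37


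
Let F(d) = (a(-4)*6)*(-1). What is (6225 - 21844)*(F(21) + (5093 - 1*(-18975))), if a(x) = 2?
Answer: -375730664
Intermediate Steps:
F(d) = -12 (F(d) = (2*6)*(-1) = 12*(-1) = -12)
(6225 - 21844)*(F(21) + (5093 - 1*(-18975))) = (6225 - 21844)*(-12 + (5093 - 1*(-18975))) = -15619*(-12 + (5093 + 18975)) = -15619*(-12 + 24068) = -15619*24056 = -375730664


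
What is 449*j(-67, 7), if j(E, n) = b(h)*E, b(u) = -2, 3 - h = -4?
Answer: 60166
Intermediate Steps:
h = 7 (h = 3 - 1*(-4) = 3 + 4 = 7)
j(E, n) = -2*E
449*j(-67, 7) = 449*(-2*(-67)) = 449*134 = 60166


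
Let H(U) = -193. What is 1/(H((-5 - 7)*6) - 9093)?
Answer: -1/9286 ≈ -0.00010769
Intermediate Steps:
1/(H((-5 - 7)*6) - 9093) = 1/(-193 - 9093) = 1/(-9286) = -1/9286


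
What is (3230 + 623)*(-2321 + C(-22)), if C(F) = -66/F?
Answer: -8931254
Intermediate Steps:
(3230 + 623)*(-2321 + C(-22)) = (3230 + 623)*(-2321 - 66/(-22)) = 3853*(-2321 - 66*(-1/22)) = 3853*(-2321 + 3) = 3853*(-2318) = -8931254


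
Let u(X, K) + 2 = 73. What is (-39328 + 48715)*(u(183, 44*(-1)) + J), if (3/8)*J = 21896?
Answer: 548767149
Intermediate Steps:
u(X, K) = 71 (u(X, K) = -2 + 73 = 71)
J = 175168/3 (J = (8/3)*21896 = 175168/3 ≈ 58389.)
(-39328 + 48715)*(u(183, 44*(-1)) + J) = (-39328 + 48715)*(71 + 175168/3) = 9387*(175381/3) = 548767149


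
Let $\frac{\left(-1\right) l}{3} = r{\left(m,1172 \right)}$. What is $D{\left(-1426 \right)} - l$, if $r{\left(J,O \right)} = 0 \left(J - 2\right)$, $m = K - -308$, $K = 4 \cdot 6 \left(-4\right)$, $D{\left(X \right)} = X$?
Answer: $-1426$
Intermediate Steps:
$K = -96$ ($K = 24 \left(-4\right) = -96$)
$m = 212$ ($m = -96 - -308 = -96 + 308 = 212$)
$r{\left(J,O \right)} = 0$ ($r{\left(J,O \right)} = 0 \left(-2 + J\right) = 0$)
$l = 0$ ($l = \left(-3\right) 0 = 0$)
$D{\left(-1426 \right)} - l = -1426 - 0 = -1426 + 0 = -1426$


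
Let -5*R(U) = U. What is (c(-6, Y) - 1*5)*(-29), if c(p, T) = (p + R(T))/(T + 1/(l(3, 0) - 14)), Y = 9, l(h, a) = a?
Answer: 106459/625 ≈ 170.33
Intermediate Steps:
R(U) = -U/5
c(p, T) = (p - T/5)/(-1/14 + T) (c(p, T) = (p - T/5)/(T + 1/(0 - 14)) = (p - T/5)/(T + 1/(-14)) = (p - T/5)/(T - 1/14) = (p - T/5)/(-1/14 + T))
(c(-6, Y) - 1*5)*(-29) = (14*(9 - 5*(-6))/(5*(1 - 14*9)) - 1*5)*(-29) = (14*(9 + 30)/(5*(1 - 126)) - 5)*(-29) = ((14/5)*39/(-125) - 5)*(-29) = ((14/5)*(-1/125)*39 - 5)*(-29) = (-546/625 - 5)*(-29) = -3671/625*(-29) = 106459/625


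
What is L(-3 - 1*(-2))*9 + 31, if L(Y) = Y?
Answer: 22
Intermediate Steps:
L(-3 - 1*(-2))*9 + 31 = (-3 - 1*(-2))*9 + 31 = (-3 + 2)*9 + 31 = -1*9 + 31 = -9 + 31 = 22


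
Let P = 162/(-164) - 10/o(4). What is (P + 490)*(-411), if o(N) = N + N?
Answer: -32877123/164 ≈ -2.0047e+5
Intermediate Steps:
o(N) = 2*N
P = -367/164 (P = 162/(-164) - 10/(2*4) = 162*(-1/164) - 10/8 = -81/82 - 10*1/8 = -81/82 - 5/4 = -367/164 ≈ -2.2378)
(P + 490)*(-411) = (-367/164 + 490)*(-411) = (79993/164)*(-411) = -32877123/164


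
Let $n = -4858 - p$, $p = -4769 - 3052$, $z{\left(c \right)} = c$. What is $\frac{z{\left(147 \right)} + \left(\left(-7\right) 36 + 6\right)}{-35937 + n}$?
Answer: $\frac{99}{32974} \approx 0.0030024$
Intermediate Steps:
$p = -7821$ ($p = -4769 - 3052 = -7821$)
$n = 2963$ ($n = -4858 - -7821 = -4858 + 7821 = 2963$)
$\frac{z{\left(147 \right)} + \left(\left(-7\right) 36 + 6\right)}{-35937 + n} = \frac{147 + \left(\left(-7\right) 36 + 6\right)}{-35937 + 2963} = \frac{147 + \left(-252 + 6\right)}{-32974} = \left(147 - 246\right) \left(- \frac{1}{32974}\right) = \left(-99\right) \left(- \frac{1}{32974}\right) = \frac{99}{32974}$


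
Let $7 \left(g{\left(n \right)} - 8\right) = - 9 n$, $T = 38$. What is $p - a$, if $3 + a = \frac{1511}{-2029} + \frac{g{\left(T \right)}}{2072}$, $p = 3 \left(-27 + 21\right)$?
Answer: $- \frac{209466701}{14714308} \approx -14.236$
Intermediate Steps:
$p = -18$ ($p = 3 \left(-6\right) = -18$)
$g{\left(n \right)} = 8 - \frac{9 n}{7}$ ($g{\left(n \right)} = 8 + \frac{\left(-9\right) n}{7} = 8 - \frac{9 n}{7}$)
$a = - \frac{55390843}{14714308}$ ($a = -3 + \left(\frac{1511}{-2029} + \frac{8 - \frac{342}{7}}{2072}\right) = -3 + \left(1511 \left(- \frac{1}{2029}\right) + \left(8 - \frac{342}{7}\right) \frac{1}{2072}\right) = -3 - \frac{11247919}{14714308} = - \frac{55390843}{14714308} \approx -3.7644$)
$p - a = -18 - - \frac{55390843}{14714308} = -18 + \frac{55390843}{14714308} = - \frac{209466701}{14714308}$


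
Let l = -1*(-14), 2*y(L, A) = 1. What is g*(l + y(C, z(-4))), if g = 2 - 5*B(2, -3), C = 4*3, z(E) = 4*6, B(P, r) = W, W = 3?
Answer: -377/2 ≈ -188.50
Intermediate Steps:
B(P, r) = 3
z(E) = 24
C = 12
y(L, A) = ½ (y(L, A) = (½)*1 = ½)
l = 14
g = -13 (g = 2 - 5*3 = 2 - 15 = -13)
g*(l + y(C, z(-4))) = -13*(14 + ½) = -13*29/2 = -377/2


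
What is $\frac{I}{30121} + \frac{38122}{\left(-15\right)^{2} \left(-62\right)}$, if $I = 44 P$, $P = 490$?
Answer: $- \frac{60536483}{30013425} \approx -2.017$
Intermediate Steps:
$I = 21560$ ($I = 44 \cdot 490 = 21560$)
$\frac{I}{30121} + \frac{38122}{\left(-15\right)^{2} \left(-62\right)} = \frac{21560}{30121} + \frac{38122}{\left(-15\right)^{2} \left(-62\right)} = 21560 \cdot \frac{1}{30121} + \frac{38122}{225 \left(-62\right)} = \frac{3080}{4303} + \frac{38122}{-13950} = \frac{3080}{4303} + 38122 \left(- \frac{1}{13950}\right) = \frac{3080}{4303} - \frac{19061}{6975} = - \frac{60536483}{30013425}$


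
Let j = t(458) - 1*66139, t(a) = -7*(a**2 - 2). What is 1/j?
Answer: -1/1534473 ≈ -6.5169e-7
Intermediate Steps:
t(a) = 14 - 7*a**2 (t(a) = -7*(-2 + a**2) = 14 - 7*a**2)
j = -1534473 (j = (14 - 7*458**2) - 1*66139 = (14 - 7*209764) - 66139 = (14 - 1468348) - 66139 = -1468334 - 66139 = -1534473)
1/j = 1/(-1534473) = -1/1534473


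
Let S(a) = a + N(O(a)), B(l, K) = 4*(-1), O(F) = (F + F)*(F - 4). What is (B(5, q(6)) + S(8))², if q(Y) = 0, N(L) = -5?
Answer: 1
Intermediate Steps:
O(F) = 2*F*(-4 + F) (O(F) = (2*F)*(-4 + F) = 2*F*(-4 + F))
B(l, K) = -4
S(a) = -5 + a (S(a) = a - 5 = -5 + a)
(B(5, q(6)) + S(8))² = (-4 + (-5 + 8))² = (-4 + 3)² = (-1)² = 1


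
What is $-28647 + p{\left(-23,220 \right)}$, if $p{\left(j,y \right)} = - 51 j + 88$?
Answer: $-27386$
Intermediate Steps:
$p{\left(j,y \right)} = 88 - 51 j$
$-28647 + p{\left(-23,220 \right)} = -28647 + \left(88 - -1173\right) = -28647 + \left(88 + 1173\right) = -28647 + 1261 = -27386$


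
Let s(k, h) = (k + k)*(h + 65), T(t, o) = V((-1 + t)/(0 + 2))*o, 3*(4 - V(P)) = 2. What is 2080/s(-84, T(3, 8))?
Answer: -52/385 ≈ -0.13506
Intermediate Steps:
V(P) = 10/3 (V(P) = 4 - ⅓*2 = 4 - ⅔ = 10/3)
T(t, o) = 10*o/3
s(k, h) = 2*k*(65 + h) (s(k, h) = (2*k)*(65 + h) = 2*k*(65 + h))
2080/s(-84, T(3, 8)) = 2080/((2*(-84)*(65 + (10/3)*8))) = 2080/((2*(-84)*(65 + 80/3))) = 2080/((2*(-84)*(275/3))) = 2080/(-15400) = 2080*(-1/15400) = -52/385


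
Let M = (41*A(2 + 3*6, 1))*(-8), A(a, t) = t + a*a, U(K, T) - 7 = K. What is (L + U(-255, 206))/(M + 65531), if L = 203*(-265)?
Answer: 54043/65997 ≈ 0.81887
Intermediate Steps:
U(K, T) = 7 + K
A(a, t) = t + a**2
M = -131528 (M = (41*(1 + (2 + 3*6)**2))*(-8) = (41*(1 + (2 + 18)**2))*(-8) = (41*(1 + 20**2))*(-8) = (41*(1 + 400))*(-8) = (41*401)*(-8) = 16441*(-8) = -131528)
L = -53795
(L + U(-255, 206))/(M + 65531) = (-53795 + (7 - 255))/(-131528 + 65531) = (-53795 - 248)/(-65997) = -54043*(-1/65997) = 54043/65997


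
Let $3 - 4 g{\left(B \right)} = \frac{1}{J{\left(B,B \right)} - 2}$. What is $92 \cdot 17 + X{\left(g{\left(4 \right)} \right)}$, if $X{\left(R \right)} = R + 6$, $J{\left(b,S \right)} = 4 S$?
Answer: $\frac{87961}{56} \approx 1570.7$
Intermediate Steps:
$g{\left(B \right)} = \frac{3}{4} - \frac{1}{4 \left(-2 + 4 B\right)}$ ($g{\left(B \right)} = \frac{3}{4} - \frac{1}{4 \left(4 B - 2\right)} = \frac{3}{4} - \frac{1}{4 \left(-2 + 4 B\right)}$)
$X{\left(R \right)} = 6 + R$
$92 \cdot 17 + X{\left(g{\left(4 \right)} \right)} = 92 \cdot 17 + \left(6 + \frac{-7 + 12 \cdot 4}{8 \left(-1 + 2 \cdot 4\right)}\right) = 1564 + \left(6 + \frac{-7 + 48}{8 \left(-1 + 8\right)}\right) = 1564 + \left(6 + \frac{1}{8} \cdot \frac{1}{7} \cdot 41\right) = 1564 + \left(6 + \frac{41}{56}\right) = 1564 + \frac{377}{56} = \frac{87961}{56}$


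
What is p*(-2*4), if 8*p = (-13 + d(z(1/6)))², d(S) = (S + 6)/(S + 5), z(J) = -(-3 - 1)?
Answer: -11449/81 ≈ -141.35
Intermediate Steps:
z(J) = 4 (z(J) = -1*(-4) = 4)
d(S) = (6 + S)/(5 + S)
p = 11449/648 (p = (-13 + (6 + 4)/(5 + 4))²/8 = (-13 + 10/9)²/8 = (-107/9)²/8 = (⅛)*(11449/81) = 11449/648 ≈ 17.668)
p*(-2*4) = 11449*(-2*4)/648 = (11449/648)*(-8) = -11449/81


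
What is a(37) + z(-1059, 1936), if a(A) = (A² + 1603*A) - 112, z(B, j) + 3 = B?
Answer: 59506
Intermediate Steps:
z(B, j) = -3 + B
a(A) = -112 + A² + 1603*A
a(37) + z(-1059, 1936) = (-112 + 37² + 1603*37) + (-3 - 1059) = (-112 + 1369 + 59311) - 1062 = 60568 - 1062 = 59506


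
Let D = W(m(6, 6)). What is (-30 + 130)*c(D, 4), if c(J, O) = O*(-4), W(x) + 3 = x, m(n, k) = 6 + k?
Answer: -1600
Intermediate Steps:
W(x) = -3 + x
D = 9 (D = -3 + (6 + 6) = -3 + 12 = 9)
c(J, O) = -4*O
(-30 + 130)*c(D, 4) = (-30 + 130)*(-4*4) = 100*(-16) = -1600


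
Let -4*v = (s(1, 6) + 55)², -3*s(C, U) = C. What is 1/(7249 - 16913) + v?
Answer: -64980745/86976 ≈ -747.11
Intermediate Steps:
s(C, U) = -C/3
v = -6724/9 (v = -(-⅓*1 + 55)²/4 = -(-⅓ + 55)²/4 = -(164/3)²/4 = -¼*26896/9 = -6724/9 ≈ -747.11)
1/(7249 - 16913) + v = 1/(7249 - 16913) - 6724/9 = 1/(-9664) - 6724/9 = -1/9664 - 6724/9 = -64980745/86976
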